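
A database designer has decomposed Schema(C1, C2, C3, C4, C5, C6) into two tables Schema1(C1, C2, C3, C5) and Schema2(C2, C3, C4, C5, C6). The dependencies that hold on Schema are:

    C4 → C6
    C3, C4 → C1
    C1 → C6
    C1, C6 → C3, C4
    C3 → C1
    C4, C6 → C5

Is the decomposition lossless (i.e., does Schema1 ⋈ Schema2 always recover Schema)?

Common attributes: Schema1 ∩ Schema2 = {C2, C3, C5}.
Closure of {C2, C3, C5}: C3 → C1 applies, adding C1; C1 → C6 applies, adding C6; C1, C6 → C3, C4 applies, adding C4. So (C2, C3, C5)⁺ = {C1, C2, C3, C4, C5, C6}.
This closure contains every attribute of Schema1, so Schema1 ∩ Schema2 → Schema1. The join is lossless.

Yes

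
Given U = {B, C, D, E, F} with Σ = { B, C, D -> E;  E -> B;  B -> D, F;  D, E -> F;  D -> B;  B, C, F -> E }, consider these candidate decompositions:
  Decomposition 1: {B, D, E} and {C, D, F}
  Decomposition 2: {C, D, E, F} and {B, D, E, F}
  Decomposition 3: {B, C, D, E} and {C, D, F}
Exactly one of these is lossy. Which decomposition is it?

Decomposition 1: common = {D}, closure = {B, D, F} → lossy.
Decomposition 2: common = {D, E, F}, closure = {B, D, E, F} → lossless.
Decomposition 3: common = {C, D}, closure = {B, C, D, E, F} → lossless.

Decomposition 1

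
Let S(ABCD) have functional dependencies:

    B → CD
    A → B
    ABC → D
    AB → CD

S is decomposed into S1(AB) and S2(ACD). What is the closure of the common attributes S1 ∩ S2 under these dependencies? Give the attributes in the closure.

ABCD

S1 ∩ S2 = {A}.
A → B applies, adding B
AB → CD applies, adding CD
Closure: {ABCD}.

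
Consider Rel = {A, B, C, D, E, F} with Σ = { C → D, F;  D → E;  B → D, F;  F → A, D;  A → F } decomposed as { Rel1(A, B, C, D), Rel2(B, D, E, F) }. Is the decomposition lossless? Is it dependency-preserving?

Lossless test: (B, D)⁺ = {A, B, D, E, F}, which contains all of one fragment — lossless.
Dependency preservation: the restricted closure of {C} across the fragments never reaches {D, F}, so C → D, F cannot be enforced without a join — not preserved.

lossless but not dependency-preserving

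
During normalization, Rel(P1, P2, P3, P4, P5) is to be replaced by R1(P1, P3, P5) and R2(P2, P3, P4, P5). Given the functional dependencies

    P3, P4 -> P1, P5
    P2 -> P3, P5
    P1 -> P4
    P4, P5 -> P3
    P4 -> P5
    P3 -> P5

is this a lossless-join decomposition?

Common attributes: R1 ∩ R2 = {P3, P5}.
No dependency enlarges {P3, P5}, so (P3, P5)⁺ = {P3, P5}.
The closure contains neither all of R1 = {P1, P3, P5} nor all of R2 = {P2, P3, P4, P5}, so the common attributes are not a superkey of either fragment. The join is lossy.

No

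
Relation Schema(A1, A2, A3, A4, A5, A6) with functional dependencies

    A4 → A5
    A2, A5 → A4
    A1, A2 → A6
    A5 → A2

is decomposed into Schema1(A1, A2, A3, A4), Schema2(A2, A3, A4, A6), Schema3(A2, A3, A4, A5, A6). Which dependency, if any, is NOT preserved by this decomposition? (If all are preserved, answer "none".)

Check A1, A2 → A6: no single fragment contains all of {A1, A2, A6}, and the restricted closure of {A1, A2} across the fragments never reaches {A6}.
A4 → A5 is preserved.
A2, A5 → A4 is preserved.
A5 → A2 is preserved.

A1, A2 → A6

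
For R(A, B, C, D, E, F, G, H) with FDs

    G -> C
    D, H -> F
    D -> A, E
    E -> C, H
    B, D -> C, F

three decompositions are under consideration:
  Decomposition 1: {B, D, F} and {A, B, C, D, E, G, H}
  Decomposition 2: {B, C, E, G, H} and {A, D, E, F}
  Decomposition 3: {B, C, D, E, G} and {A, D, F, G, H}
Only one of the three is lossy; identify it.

Decomposition 2

Decomposition 1: common = {B, D}, closure = {A, B, C, D, E, F, H} → lossless.
Decomposition 2: common = {E}, closure = {C, E, H} → lossy.
Decomposition 3: common = {D, G}, closure = {A, C, D, E, F, G, H} → lossless.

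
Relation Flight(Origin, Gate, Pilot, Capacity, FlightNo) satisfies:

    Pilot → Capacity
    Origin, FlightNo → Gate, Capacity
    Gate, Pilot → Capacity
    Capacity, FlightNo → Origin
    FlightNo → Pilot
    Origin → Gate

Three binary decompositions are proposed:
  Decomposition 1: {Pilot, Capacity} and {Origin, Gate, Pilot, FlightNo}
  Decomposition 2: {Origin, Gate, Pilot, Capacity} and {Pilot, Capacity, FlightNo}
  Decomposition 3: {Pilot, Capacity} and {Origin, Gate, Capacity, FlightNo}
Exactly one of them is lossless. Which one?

Decomposition 1: common = {Pilot}, closure = {Pilot, Capacity} → lossless.
Decomposition 2: common = {Pilot, Capacity}, closure = {Pilot, Capacity} → lossy.
Decomposition 3: common = {Capacity}, closure = {Capacity} → lossy.

Decomposition 1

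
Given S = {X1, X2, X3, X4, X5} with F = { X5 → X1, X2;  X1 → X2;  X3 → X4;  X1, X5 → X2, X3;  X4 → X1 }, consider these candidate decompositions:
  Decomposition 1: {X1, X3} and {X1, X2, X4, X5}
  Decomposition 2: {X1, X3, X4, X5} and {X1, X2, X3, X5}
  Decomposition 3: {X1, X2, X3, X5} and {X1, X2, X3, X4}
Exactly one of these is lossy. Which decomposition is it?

Decomposition 1

Decomposition 1: common = {X1}, closure = {X1, X2} → lossy.
Decomposition 2: common = {X1, X3, X5}, closure = {X1, X2, X3, X4, X5} → lossless.
Decomposition 3: common = {X1, X2, X3}, closure = {X1, X2, X3, X4} → lossless.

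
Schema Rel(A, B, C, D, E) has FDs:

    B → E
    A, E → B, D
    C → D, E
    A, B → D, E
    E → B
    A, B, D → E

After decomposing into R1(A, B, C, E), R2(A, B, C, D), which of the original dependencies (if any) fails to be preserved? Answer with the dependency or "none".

none

B → E lies within R1.
A, E → B, D: restricted closure across fragments reaches B, D.
C → D, E: restricted closure across fragments reaches D, E.
A, B → D, E: restricted closure across fragments reaches D, E.
E → B lies within R1.
A, B, D → E: restricted closure across fragments reaches E.
Every dependency is enforceable on the fragments, so the decomposition is dependency-preserving.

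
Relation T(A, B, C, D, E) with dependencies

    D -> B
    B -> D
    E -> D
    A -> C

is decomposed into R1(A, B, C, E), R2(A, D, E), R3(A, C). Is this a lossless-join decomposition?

Yes

Chase test. Columns are A, B, C, D, E; row i has aⱼ where attribute j ∈ Ri, else bᵢⱼ.
Initial tableau (one row per fragment):
  row 1: a1 a2 a3 b14 a5
  row 2: a1 b22 b23 a4 a5
  row 3: a1 b32 a3 b34 b35
Rows 1 and 2 agree on E; apply E→D and equate their D entries.
Rows 1 and 2 agree on A; apply A→C and equate their C entries.
Rows 1 and 2 agree on D; apply D→B and equate their B entries.
Row 1 is now all distinguished symbols — the join is lossless.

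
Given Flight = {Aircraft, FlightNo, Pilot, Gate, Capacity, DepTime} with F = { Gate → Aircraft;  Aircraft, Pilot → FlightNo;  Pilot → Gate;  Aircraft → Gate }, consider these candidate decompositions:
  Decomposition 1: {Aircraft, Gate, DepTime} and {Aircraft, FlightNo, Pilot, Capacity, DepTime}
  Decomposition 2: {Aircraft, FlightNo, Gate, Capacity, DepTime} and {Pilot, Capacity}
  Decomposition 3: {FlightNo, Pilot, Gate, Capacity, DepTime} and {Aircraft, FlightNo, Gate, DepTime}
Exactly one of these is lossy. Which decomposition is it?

Decomposition 1: common = {Aircraft, DepTime}, closure = {Aircraft, Gate, DepTime} → lossless.
Decomposition 2: common = {Capacity}, closure = {Capacity} → lossy.
Decomposition 3: common = {FlightNo, Gate, DepTime}, closure = {Aircraft, FlightNo, Gate, DepTime} → lossless.

Decomposition 2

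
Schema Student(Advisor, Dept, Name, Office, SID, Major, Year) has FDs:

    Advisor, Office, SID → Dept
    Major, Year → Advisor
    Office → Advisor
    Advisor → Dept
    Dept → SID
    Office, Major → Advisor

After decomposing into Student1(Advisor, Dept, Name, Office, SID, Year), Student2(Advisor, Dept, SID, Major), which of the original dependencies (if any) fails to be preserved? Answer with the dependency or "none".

Major, Year → Advisor

Check Major, Year → Advisor: no single fragment contains all of {Advisor, Major, Year}, and the restricted closure of {Major, Year} across the fragments never reaches {Advisor}.
Advisor, Office, SID → Dept is preserved.
Office → Advisor is preserved.
Advisor → Dept is preserved.
Dept → SID is preserved.
Office, Major → Advisor is preserved.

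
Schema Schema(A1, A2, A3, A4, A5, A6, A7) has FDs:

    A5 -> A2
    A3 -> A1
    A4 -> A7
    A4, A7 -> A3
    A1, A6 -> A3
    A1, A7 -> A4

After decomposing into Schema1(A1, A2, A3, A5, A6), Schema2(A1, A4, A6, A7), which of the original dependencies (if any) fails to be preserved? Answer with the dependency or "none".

A4, A7 -> A3

Check A4, A7 → A3: no single fragment contains all of {A3, A4, A7}, and the restricted closure of {A4, A7} across the fragments never reaches {A3}.
A5 → A2 is preserved.
A3 → A1 is preserved.
A4 → A7 is preserved.
A1, A6 → A3 is preserved.
A1, A7 → A4 is preserved.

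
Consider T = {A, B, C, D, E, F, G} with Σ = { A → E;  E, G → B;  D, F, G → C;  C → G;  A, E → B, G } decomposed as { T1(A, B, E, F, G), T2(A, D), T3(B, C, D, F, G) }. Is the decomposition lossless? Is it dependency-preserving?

Lossless test (chase): Rows 1 and 2 agree on A; apply A→E and equate their E entries. Rows 1 and 2 agree on A, E; apply A, E→B, G and equate their B, G entries. No row becomes fully distinguished — the join is lossy.
Dependency preservation: every FD's attributes lie within a single fragment, so each can be enforced locally — preserved.

lossy but dependency-preserving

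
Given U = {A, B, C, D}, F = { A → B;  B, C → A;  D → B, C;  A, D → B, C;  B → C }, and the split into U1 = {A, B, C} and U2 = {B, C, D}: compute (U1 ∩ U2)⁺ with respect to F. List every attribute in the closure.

U1 ∩ U2 = {B, C}.
B, C → A applies, adding A
Closure: {A, B, C}.

A, B, C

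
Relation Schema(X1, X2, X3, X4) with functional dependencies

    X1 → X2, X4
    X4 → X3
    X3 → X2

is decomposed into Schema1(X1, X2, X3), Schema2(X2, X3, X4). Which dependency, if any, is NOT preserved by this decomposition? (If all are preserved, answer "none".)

X1 → X2, X4

Check X1 → X2, X4: no single fragment contains all of {X1, X2, X4}, and the restricted closure of {X1} across the fragments never reaches {X2, X4}.
X4 → X3 is preserved.
X3 → X2 is preserved.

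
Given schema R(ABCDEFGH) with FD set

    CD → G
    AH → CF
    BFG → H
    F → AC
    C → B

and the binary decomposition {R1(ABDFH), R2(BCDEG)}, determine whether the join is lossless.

No

Common attributes: R1 ∩ R2 = {BD}.
No dependency enlarges {BD}, so (BD)⁺ = {BD}.
The closure contains neither all of R1 = {ABDFH} nor all of R2 = {BCDEG}, so the common attributes are not a superkey of either fragment. The join is lossy.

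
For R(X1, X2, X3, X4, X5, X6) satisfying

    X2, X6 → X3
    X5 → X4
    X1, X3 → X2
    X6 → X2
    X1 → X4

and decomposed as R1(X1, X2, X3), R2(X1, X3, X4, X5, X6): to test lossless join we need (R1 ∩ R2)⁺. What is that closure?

R1 ∩ R2 = {X1, X3}.
X1, X3 → X2 applies, adding X2
X1 → X4 applies, adding X4
Closure: {X1, X2, X3, X4}.

X1, X2, X3, X4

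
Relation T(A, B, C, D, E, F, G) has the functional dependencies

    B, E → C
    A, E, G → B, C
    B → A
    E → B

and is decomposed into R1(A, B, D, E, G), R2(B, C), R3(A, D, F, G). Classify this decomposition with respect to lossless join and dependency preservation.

Lossless test (chase): Rows 1 and 2 agree on B; apply B→A and equate their A entries. No row becomes fully distinguished — the join is lossy.
Dependency preservation: the restricted closure of {B, E} across the fragments never reaches {C}, so B, E → C cannot be enforced without a join — not preserved.

lossy and not dependency-preserving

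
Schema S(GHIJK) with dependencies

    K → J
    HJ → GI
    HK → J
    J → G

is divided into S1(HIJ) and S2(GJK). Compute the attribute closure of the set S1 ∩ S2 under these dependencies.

S1 ∩ S2 = {J}.
J → G applies, adding G
Closure: {GJ}.

GJ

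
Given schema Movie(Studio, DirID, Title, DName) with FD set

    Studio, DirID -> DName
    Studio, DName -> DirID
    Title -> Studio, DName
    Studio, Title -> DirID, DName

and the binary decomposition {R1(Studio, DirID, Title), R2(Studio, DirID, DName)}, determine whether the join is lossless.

Common attributes: R1 ∩ R2 = {Studio, DirID}.
Closure of {Studio, DirID}: Studio, DirID → DName applies, adding DName. So (Studio, DirID)⁺ = {Studio, DirID, DName}.
This closure contains every attribute of R2, so R1 ∩ R2 → R2. The join is lossless.

Yes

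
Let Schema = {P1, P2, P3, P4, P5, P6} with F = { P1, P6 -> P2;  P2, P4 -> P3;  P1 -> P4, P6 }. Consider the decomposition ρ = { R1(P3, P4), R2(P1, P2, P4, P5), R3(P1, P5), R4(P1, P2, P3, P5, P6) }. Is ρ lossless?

Chase test. Columns are P1, P2, P3, P4, P5, P6; row i has aⱼ where attribute j ∈ Ri, else bᵢⱼ.
Initial tableau (one row per fragment):
  row 1: b11 b12 a3 a4 b15 b16
  row 2: a1 a2 b23 a4 a5 b26
  row 3: a1 b32 b33 b34 a5 b36
  row 4: a1 a2 a3 b44 a5 a6
Rows 2 and 3 agree on P1; apply P1→P4, P6 and equate their P4, P6 entries.
Rows 2 and 4 agree on P1; apply P1→P4, P6 and equate their P4, P6 entries.
Rows 2 and 3 agree on P1, P6; apply P1, P6→P2 and equate their P2 entries.
Rows 2 and 3 agree on P2, P4; apply P2, P4→P3 and equate their P3 entries.
Rows 2 and 4 agree on P2, P4; apply P2, P4→P3 and equate their P3 entries.
Row 2 is now all distinguished symbols — the join is lossless.

Yes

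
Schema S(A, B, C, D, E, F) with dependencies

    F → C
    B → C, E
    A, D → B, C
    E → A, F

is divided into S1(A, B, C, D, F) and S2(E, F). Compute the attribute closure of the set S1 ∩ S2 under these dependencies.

S1 ∩ S2 = {F}.
F → C applies, adding C
Closure: {C, F}.

C, F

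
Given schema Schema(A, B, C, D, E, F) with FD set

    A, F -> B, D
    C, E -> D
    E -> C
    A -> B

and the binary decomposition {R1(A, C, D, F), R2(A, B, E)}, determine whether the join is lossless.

Common attributes: R1 ∩ R2 = {A}.
Closure of {A}: A → B applies, adding B. So (A)⁺ = {A, B}.
The closure contains neither all of R1 = {A, C, D, F} nor all of R2 = {A, B, E}, so the common attributes are not a superkey of either fragment. The join is lossy.

No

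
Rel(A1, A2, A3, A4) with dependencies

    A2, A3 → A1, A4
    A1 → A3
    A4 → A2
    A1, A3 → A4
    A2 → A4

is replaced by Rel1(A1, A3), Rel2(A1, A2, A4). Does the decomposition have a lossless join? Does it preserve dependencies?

Lossless test: (A1)⁺ = {A1, A2, A3, A4}, which contains all of one fragment — lossless.
Dependency preservation: the restricted closure of {A2, A3} across the fragments never reaches {A1, A4}, so A2, A3 → A1, A4 cannot be enforced without a join — not preserved.

lossless but not dependency-preserving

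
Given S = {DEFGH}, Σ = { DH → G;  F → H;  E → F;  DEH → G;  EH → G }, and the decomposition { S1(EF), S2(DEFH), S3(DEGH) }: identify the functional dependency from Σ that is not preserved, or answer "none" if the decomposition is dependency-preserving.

DH → G lies within S3.
F → H lies within S2.
E → F lies within S1.
DEH → G lies within S3.
EH → G lies within S3.
Every dependency is enforceable on the fragments, so the decomposition is dependency-preserving.

none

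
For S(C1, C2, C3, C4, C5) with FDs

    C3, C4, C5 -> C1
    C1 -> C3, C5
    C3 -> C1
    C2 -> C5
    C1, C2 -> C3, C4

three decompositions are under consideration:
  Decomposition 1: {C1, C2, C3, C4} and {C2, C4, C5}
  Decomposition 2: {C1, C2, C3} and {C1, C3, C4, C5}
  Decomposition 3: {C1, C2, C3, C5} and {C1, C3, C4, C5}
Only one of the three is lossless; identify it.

Decomposition 1

Decomposition 1: common = {C2, C4}, closure = {C2, C4, C5} → lossless.
Decomposition 2: common = {C1, C3}, closure = {C1, C3, C5} → lossy.
Decomposition 3: common = {C1, C3, C5}, closure = {C1, C3, C5} → lossy.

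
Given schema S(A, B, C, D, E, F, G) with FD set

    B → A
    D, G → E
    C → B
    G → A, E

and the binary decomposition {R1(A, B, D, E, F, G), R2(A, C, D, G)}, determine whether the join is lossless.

No

Common attributes: R1 ∩ R2 = {A, D, G}.
Closure of {A, D, G}: D, G → E applies, adding E. So (A, D, G)⁺ = {A, D, E, G}.
The closure contains neither all of R1 = {A, B, D, E, F, G} nor all of R2 = {A, C, D, G}, so the common attributes are not a superkey of either fragment. The join is lossy.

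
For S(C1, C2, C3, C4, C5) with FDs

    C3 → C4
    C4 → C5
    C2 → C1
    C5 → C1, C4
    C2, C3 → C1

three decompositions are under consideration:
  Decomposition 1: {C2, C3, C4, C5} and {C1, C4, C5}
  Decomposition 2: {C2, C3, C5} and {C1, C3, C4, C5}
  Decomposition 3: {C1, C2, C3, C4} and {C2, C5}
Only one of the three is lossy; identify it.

Decomposition 3

Decomposition 1: common = {C4, C5}, closure = {C1, C4, C5} → lossless.
Decomposition 2: common = {C3, C5}, closure = {C1, C3, C4, C5} → lossless.
Decomposition 3: common = {C2}, closure = {C1, C2} → lossy.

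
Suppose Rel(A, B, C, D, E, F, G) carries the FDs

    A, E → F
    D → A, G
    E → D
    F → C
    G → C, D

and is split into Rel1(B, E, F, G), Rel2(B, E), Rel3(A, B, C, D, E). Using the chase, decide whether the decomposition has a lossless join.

Chase test. Columns are A, B, C, D, E, F, G; row i has aⱼ where attribute j ∈ Reli, else bᵢⱼ.
Initial tableau (one row per fragment):
  row 1: b11 a2 b13 b14 a5 a6 a7
  row 2: b21 a2 b23 b24 a5 b26 b27
  row 3: a1 a2 a3 a4 a5 b36 b37
Rows 1 and 2 agree on E; apply E→D and equate their D entries.
Rows 1 and 3 agree on E; apply E→D and equate their D entries.
Rows 1 and 2 agree on D; apply D→A, G and equate their A, G entries.
Rows 1 and 3 agree on D; apply D→A, G and equate their A, G entries.
Rows 1 and 2 agree on G; apply G→C, D and equate their C, D entries.
Rows 1 and 3 agree on G; apply G→C, D and equate their C, D entries.
Rows 1 and 2 agree on A, E; apply A, E→F and equate their F entries.
Rows 1 and 3 agree on A, E; apply A, E→F and equate their F entries.
Row 1 is now all distinguished symbols — the join is lossless.

Yes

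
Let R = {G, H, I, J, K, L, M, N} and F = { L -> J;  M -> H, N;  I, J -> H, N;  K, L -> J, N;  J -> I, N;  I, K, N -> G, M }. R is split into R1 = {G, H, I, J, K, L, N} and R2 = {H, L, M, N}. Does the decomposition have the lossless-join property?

Common attributes: R1 ∩ R2 = {H, L, N}.
Closure of {H, L, N}: L → J applies, adding J; J → I, N applies, adding I. So (H, L, N)⁺ = {H, I, J, L, N}.
The closure contains neither all of R1 = {G, H, I, J, K, L, N} nor all of R2 = {H, L, M, N}, so the common attributes are not a superkey of either fragment. The join is lossy.

No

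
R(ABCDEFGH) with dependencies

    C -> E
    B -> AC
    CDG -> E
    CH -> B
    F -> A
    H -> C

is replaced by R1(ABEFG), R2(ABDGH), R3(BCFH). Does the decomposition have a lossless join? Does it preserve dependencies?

lossy and not dependency-preserving

Lossless test (chase): Rows 1 and 2 agree on B; apply B→AC and equate their AC entries. Rows 1 and 3 agree on B; apply B→AC and equate their AC entries. Rows 1 and 2 agree on C; apply C→E and equate their E entries. Rows 1 and 3 agree on C; apply C→E and equate their E entries. No row becomes fully distinguished — the join is lossy.
Dependency preservation: the restricted closure of {C} across the fragments never reaches {E}, so C → E cannot be enforced without a join — not preserved.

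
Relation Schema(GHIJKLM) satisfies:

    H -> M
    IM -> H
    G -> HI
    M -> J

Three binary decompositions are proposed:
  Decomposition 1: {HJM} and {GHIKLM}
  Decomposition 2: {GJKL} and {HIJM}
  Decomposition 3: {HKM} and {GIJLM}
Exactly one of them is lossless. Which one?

Decomposition 1

Decomposition 1: common = {HM}, closure = {HJM} → lossless.
Decomposition 2: common = {J}, closure = {J} → lossy.
Decomposition 3: common = {M}, closure = {JM} → lossy.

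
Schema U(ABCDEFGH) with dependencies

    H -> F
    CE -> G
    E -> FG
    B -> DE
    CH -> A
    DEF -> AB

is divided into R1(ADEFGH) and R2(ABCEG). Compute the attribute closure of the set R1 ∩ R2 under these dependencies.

AEFG

R1 ∩ R2 = {AEG}.
E → FG applies, adding F
Closure: {AEFG}.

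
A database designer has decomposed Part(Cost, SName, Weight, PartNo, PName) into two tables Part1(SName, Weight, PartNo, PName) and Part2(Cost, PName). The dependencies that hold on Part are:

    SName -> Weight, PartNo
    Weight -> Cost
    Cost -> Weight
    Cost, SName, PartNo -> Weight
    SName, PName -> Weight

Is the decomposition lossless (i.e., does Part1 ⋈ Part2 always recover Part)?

Common attributes: Part1 ∩ Part2 = {PName}.
No dependency enlarges {PName}, so (PName)⁺ = {PName}.
The closure contains neither all of Part1 = {SName, Weight, PartNo, PName} nor all of Part2 = {Cost, PName}, so the common attributes are not a superkey of either fragment. The join is lossy.

No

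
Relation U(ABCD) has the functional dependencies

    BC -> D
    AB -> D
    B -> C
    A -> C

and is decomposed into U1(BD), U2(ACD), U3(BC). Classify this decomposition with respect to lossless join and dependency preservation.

lossy but dependency-preserving

Lossless test (chase): Rows 1 and 3 agree on B; apply B→C and equate their C entries. Rows 1 and 3 agree on BC; apply BC→D and equate their D entries. No row becomes fully distinguished — the join is lossy.
Dependency preservation: BC → D; AB → D are not contained in any single fragment, but the restricted closure of each left-hand side across the fragments still reaches the right-hand side; the remaining FDs each lie inside some fragment. All dependencies are preserved.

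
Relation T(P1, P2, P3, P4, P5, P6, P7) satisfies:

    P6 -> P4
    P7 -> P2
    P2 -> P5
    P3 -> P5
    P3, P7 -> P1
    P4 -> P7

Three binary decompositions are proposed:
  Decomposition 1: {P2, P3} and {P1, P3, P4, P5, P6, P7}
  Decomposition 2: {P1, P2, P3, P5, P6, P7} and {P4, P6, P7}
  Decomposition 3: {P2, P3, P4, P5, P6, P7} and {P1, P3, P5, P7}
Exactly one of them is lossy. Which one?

Decomposition 1

Decomposition 1: common = {P3}, closure = {P3, P5} → lossy.
Decomposition 2: common = {P6, P7}, closure = {P2, P4, P5, P6, P7} → lossless.
Decomposition 3: common = {P3, P5, P7}, closure = {P1, P2, P3, P5, P7} → lossless.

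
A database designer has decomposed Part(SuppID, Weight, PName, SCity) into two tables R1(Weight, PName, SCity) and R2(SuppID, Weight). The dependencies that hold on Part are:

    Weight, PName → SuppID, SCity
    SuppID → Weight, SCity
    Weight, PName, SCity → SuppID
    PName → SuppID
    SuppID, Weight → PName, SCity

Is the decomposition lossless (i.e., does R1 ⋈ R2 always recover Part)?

Common attributes: R1 ∩ R2 = {Weight}.
No dependency enlarges {Weight}, so (Weight)⁺ = {Weight}.
The closure contains neither all of R1 = {Weight, PName, SCity} nor all of R2 = {SuppID, Weight}, so the common attributes are not a superkey of either fragment. The join is lossy.

No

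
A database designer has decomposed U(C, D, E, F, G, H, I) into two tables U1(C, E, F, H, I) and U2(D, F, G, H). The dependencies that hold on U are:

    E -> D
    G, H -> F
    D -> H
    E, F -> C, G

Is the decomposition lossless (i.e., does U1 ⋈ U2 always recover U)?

No

Common attributes: U1 ∩ U2 = {F, H}.
No dependency enlarges {F, H}, so (F, H)⁺ = {F, H}.
The closure contains neither all of U1 = {C, E, F, H, I} nor all of U2 = {D, F, G, H}, so the common attributes are not a superkey of either fragment. The join is lossy.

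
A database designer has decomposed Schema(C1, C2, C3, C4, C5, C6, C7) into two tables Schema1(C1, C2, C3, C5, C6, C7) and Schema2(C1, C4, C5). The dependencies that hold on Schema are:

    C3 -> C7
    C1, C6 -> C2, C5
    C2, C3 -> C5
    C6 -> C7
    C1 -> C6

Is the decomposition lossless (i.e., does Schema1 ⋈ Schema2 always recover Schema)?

No

Common attributes: Schema1 ∩ Schema2 = {C1, C5}.
Closure of {C1, C5}: C1 → C6 applies, adding C6; C1, C6 → C2, C5 applies, adding C2; C6 → C7 applies, adding C7. So (C1, C5)⁺ = {C1, C2, C5, C6, C7}.
The closure contains neither all of Schema1 = {C1, C2, C3, C5, C6, C7} nor all of Schema2 = {C1, C4, C5}, so the common attributes are not a superkey of either fragment. The join is lossy.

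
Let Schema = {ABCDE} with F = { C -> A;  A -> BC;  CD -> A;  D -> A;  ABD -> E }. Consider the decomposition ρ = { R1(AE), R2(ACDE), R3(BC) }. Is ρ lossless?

Yes

Chase test. Columns are ABCDE; row i has aⱼ where attribute j ∈ Ri, else bᵢⱼ.
Initial tableau (one row per fragment):
  row 1: a1 b12 b13 b14 a5
  row 2: a1 b22 a3 a4 a5
  row 3: b31 a2 a3 b34 b35
Rows 2 and 3 agree on C; apply C→A and equate their A entries.
Rows 1 and 2 agree on A; apply A→BC and equate their BC entries.
Rows 1 and 3 agree on A; apply A→BC and equate their BC entries.
Row 2 is now all distinguished symbols — the join is lossless.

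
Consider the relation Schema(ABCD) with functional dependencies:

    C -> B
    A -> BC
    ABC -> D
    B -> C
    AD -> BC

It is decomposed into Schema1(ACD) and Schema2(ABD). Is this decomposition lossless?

Common attributes: Schema1 ∩ Schema2 = {AD}.
Closure of {AD}: A → BC applies, adding BC. So (AD)⁺ = {ABCD}.
This closure contains every attribute of Schema1, so Schema1 ∩ Schema2 → Schema1. The join is lossless.

Yes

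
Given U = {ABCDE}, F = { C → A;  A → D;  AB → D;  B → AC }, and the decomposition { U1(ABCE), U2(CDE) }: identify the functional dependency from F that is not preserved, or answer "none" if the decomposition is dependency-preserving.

A → D

Check A → D: no single fragment contains all of {AD}, and the restricted closure of {A} across the fragments never reaches {D}.
C → A is preserved.
AB → D is preserved.
B → AC is preserved.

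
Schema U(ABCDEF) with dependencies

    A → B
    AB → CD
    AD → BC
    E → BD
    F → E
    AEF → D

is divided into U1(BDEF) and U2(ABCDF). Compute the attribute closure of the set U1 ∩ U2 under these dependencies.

BDEF

U1 ∩ U2 = {BDF}.
F → E applies, adding E
Closure: {BDEF}.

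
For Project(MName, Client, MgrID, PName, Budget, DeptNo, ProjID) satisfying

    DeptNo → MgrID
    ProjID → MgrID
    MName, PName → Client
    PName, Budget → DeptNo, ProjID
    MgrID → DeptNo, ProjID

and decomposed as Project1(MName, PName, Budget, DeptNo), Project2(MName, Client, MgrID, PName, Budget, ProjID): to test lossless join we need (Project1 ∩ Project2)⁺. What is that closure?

MName, Client, MgrID, PName, Budget, DeptNo, ProjID

Project1 ∩ Project2 = {MName, PName, Budget}.
MName, PName → Client applies, adding Client
PName, Budget → DeptNo, ProjID applies, adding DeptNo, ProjID
DeptNo → MgrID applies, adding MgrID
Closure: {MName, Client, MgrID, PName, Budget, DeptNo, ProjID}.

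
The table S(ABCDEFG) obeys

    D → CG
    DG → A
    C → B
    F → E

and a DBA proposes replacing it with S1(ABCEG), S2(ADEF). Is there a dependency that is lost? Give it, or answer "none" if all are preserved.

Check D → CG: no single fragment contains all of {CDG}, and the restricted closure of {D} across the fragments never reaches {CG}.
DG → A is preserved.
C → B is preserved.
F → E is preserved.

D → CG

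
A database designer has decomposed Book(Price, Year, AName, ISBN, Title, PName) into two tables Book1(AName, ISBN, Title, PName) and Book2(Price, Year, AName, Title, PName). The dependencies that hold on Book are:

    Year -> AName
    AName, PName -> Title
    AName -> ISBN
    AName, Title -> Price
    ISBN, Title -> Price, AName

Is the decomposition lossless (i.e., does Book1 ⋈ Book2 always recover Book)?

Yes

Common attributes: Book1 ∩ Book2 = {AName, Title, PName}.
Closure of {AName, Title, PName}: AName → ISBN applies, adding ISBN; AName, Title → Price applies, adding Price. So (AName, Title, PName)⁺ = {Price, AName, ISBN, Title, PName}.
This closure contains every attribute of Book1, so Book1 ∩ Book2 → Book1. The join is lossless.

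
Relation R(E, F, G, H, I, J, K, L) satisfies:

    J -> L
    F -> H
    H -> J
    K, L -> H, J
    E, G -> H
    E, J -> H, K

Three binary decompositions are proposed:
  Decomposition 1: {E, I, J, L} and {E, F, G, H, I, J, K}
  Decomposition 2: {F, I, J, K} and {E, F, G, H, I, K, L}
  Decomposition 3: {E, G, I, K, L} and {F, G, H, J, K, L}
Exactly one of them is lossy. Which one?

Decomposition 3

Decomposition 1: common = {E, I, J}, closure = {E, H, I, J, K, L} → lossless.
Decomposition 2: common = {F, I, K}, closure = {F, H, I, J, K, L} → lossless.
Decomposition 3: common = {G, K, L}, closure = {G, H, J, K, L} → lossy.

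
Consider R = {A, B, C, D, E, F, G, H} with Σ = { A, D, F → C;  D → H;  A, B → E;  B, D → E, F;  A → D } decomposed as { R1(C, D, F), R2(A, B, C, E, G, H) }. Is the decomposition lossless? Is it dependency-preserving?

Lossless test: (C)⁺ = {C}, which is a superkey of neither fragment — lossy.
Dependency preservation: the restricted closure of {A, D, F} across the fragments never reaches {C}, so A, D, F → C cannot be enforced without a join — not preserved.

lossy and not dependency-preserving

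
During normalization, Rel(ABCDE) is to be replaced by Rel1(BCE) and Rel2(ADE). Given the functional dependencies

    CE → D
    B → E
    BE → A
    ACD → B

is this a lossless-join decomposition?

No

Common attributes: Rel1 ∩ Rel2 = {E}.
No dependency enlarges {E}, so (E)⁺ = {E}.
The closure contains neither all of Rel1 = {BCE} nor all of Rel2 = {ADE}, so the common attributes are not a superkey of either fragment. The join is lossy.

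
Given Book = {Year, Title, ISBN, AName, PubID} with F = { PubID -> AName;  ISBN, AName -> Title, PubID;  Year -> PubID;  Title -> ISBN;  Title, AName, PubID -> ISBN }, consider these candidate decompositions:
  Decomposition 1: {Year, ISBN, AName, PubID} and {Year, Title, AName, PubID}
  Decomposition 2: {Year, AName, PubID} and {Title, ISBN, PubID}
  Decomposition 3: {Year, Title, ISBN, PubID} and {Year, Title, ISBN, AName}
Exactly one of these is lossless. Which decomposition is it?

Decomposition 3

Decomposition 1: common = {Year, AName, PubID}, closure = {Year, AName, PubID} → lossy.
Decomposition 2: common = {PubID}, closure = {AName, PubID} → lossy.
Decomposition 3: common = {Year, Title, ISBN}, closure = {Year, Title, ISBN, AName, PubID} → lossless.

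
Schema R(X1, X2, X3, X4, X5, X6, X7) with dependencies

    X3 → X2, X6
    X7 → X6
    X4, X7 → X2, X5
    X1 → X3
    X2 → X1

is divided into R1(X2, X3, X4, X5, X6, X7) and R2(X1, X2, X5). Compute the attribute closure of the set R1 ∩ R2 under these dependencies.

X1, X2, X3, X5, X6

R1 ∩ R2 = {X2, X5}.
X2 → X1 applies, adding X1
X1 → X3 applies, adding X3
X3 → X2, X6 applies, adding X6
Closure: {X1, X2, X3, X5, X6}.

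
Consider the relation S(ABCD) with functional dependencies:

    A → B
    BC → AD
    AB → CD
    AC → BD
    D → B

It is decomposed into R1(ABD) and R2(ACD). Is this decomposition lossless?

Yes

Common attributes: R1 ∩ R2 = {AD}.
Closure of {AD}: A → B applies, adding B; AB → CD applies, adding C. So (AD)⁺ = {ABCD}.
This closure contains every attribute of R1, so R1 ∩ R2 → R1. The join is lossless.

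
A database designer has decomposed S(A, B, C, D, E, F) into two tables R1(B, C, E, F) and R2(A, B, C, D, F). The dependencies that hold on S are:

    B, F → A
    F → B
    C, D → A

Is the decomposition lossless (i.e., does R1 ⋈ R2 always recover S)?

No

Common attributes: R1 ∩ R2 = {B, C, F}.
Closure of {B, C, F}: B, F → A applies, adding A. So (B, C, F)⁺ = {A, B, C, F}.
The closure contains neither all of R1 = {B, C, E, F} nor all of R2 = {A, B, C, D, F}, so the common attributes are not a superkey of either fragment. The join is lossy.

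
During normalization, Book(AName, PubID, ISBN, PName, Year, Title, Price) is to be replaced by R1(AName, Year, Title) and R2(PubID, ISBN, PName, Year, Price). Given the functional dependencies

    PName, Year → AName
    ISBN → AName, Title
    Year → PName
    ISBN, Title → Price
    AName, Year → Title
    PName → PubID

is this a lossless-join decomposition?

Common attributes: R1 ∩ R2 = {Year}.
Closure of {Year}: Year → PName applies, adding PName; PName → PubID applies, adding PubID; PName, Year → AName applies, adding AName; AName, Year → Title applies, adding Title. So (Year)⁺ = {AName, PubID, PName, Year, Title}.
This closure contains every attribute of R1, so R1 ∩ R2 → R1. The join is lossless.

Yes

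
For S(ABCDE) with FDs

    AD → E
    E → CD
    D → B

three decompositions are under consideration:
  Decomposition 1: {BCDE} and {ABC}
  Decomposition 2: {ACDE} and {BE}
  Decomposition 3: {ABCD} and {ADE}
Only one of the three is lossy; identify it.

Decomposition 1: common = {BC}, closure = {BC} → lossy.
Decomposition 2: common = {E}, closure = {BCDE} → lossless.
Decomposition 3: common = {AD}, closure = {ABCDE} → lossless.

Decomposition 1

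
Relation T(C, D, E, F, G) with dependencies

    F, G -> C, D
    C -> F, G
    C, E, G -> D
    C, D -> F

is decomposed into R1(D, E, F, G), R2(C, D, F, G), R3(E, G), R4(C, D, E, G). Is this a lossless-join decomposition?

Yes

Chase test. Columns are C, D, E, F, G; row i has aⱼ where attribute j ∈ Ri, else bᵢⱼ.
Initial tableau (one row per fragment):
  row 1: b11 a2 a3 a4 a5
  row 2: a1 a2 b23 a4 a5
  row 3: b31 b32 a3 b34 a5
  row 4: a1 a2 a3 b44 a5
Rows 1 and 2 agree on F, G; apply F, G→C, D and equate their C, D entries.
Rows 1 and 4 agree on C; apply C→F, G and equate their F, G entries.
Row 1 is now all distinguished symbols — the join is lossless.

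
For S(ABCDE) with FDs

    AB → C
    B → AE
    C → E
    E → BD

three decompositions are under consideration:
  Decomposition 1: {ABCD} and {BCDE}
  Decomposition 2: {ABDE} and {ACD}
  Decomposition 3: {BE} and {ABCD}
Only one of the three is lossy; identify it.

Decomposition 2

Decomposition 1: common = {BCD}, closure = {ABCDE} → lossless.
Decomposition 2: common = {AD}, closure = {AD} → lossy.
Decomposition 3: common = {B}, closure = {ABCDE} → lossless.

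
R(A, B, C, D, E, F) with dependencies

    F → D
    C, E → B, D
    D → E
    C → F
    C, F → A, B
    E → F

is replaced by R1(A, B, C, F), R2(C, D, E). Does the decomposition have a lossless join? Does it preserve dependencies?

lossless but not dependency-preserving

Lossless test: (C)⁺ = {A, B, C, D, E, F}, which contains all of one fragment — lossless.
Dependency preservation: the restricted closure of {F} across the fragments never reaches {D}, so F → D cannot be enforced without a join — not preserved.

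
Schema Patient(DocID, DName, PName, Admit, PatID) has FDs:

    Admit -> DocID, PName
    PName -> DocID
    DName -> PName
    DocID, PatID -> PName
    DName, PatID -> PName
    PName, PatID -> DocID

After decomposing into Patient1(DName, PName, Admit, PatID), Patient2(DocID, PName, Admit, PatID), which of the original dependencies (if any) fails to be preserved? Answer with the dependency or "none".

none

Admit → DocID, PName lies within Patient2.
PName → DocID lies within Patient2.
DName → PName lies within Patient1.
DocID, PatID → PName lies within Patient2.
DName, PatID → PName lies within Patient1.
PName, PatID → DocID lies within Patient2.
Every dependency is enforceable on the fragments, so the decomposition is dependency-preserving.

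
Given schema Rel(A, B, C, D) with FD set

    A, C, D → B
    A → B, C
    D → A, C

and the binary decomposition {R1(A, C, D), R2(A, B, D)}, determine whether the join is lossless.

Common attributes: R1 ∩ R2 = {A, D}.
Closure of {A, D}: A → B, C applies, adding B, C. So (A, D)⁺ = {A, B, C, D}.
This closure contains every attribute of R1, so R1 ∩ R2 → R1. The join is lossless.

Yes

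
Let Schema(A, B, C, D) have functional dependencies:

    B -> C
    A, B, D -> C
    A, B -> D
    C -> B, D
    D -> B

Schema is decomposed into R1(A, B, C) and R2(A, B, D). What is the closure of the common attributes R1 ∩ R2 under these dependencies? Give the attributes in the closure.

A, B, C, D

R1 ∩ R2 = {A, B}.
B → C applies, adding C
A, B → D applies, adding D
Closure: {A, B, C, D}.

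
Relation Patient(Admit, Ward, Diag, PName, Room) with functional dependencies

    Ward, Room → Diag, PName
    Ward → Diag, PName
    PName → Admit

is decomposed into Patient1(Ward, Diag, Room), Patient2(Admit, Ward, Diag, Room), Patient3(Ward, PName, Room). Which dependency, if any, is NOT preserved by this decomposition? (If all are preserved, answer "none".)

Check PName → Admit: no single fragment contains all of {Admit, PName}, and the restricted closure of {PName} across the fragments never reaches {Admit}.
Ward, Room → Diag, PName is preserved.
Ward → Diag, PName is preserved.

PName → Admit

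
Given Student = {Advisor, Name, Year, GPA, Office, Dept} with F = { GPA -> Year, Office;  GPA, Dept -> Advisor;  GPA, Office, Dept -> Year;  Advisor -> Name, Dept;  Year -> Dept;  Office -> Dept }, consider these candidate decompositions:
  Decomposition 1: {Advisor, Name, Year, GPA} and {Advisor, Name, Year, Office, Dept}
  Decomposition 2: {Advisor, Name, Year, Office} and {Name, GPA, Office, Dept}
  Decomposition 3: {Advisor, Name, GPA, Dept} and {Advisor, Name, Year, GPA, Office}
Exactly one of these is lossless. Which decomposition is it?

Decomposition 3

Decomposition 1: common = {Advisor, Name, Year}, closure = {Advisor, Name, Year, Dept} → lossy.
Decomposition 2: common = {Name, Office}, closure = {Name, Office, Dept} → lossy.
Decomposition 3: common = {Advisor, Name, GPA}, closure = {Advisor, Name, Year, GPA, Office, Dept} → lossless.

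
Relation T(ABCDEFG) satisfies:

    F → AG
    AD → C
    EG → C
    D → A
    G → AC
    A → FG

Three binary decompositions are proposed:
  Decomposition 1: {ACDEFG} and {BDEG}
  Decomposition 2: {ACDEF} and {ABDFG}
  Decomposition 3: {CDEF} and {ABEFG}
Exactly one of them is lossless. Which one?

Decomposition 1: common = {DEG}, closure = {ACDEFG} → lossless.
Decomposition 2: common = {ADF}, closure = {ACDFG} → lossy.
Decomposition 3: common = {EF}, closure = {ACEFG} → lossy.

Decomposition 1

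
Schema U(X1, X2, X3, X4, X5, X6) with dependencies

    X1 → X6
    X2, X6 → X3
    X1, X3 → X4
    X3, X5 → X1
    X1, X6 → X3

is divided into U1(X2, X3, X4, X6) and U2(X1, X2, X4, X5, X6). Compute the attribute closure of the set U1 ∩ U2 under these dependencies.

U1 ∩ U2 = {X2, X4, X6}.
X2, X6 → X3 applies, adding X3
Closure: {X2, X3, X4, X6}.

X2, X3, X4, X6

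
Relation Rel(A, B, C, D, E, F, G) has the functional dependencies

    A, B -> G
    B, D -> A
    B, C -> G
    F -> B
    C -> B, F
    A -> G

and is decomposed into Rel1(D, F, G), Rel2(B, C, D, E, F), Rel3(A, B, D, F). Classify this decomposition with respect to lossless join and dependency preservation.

Lossless test (chase): Rows 2 and 3 agree on B, D; apply B, D→A and equate their A entries. Rows 1 and 2 agree on F; apply F→B and equate their B entries. Rows 2 and 3 agree on A; apply A→G and equate their G entries. Rows 1 and 2 agree on B, D; apply B, D→A and equate their A entries. Rows 1 and 2 agree on A; apply A→G and equate their G entries. Row 2 is now all distinguished symbols — the join is lossless.
Dependency preservation: the restricted closure of {A, B} across the fragments never reaches {G}, so A, B → G cannot be enforced without a join — not preserved.

lossless but not dependency-preserving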